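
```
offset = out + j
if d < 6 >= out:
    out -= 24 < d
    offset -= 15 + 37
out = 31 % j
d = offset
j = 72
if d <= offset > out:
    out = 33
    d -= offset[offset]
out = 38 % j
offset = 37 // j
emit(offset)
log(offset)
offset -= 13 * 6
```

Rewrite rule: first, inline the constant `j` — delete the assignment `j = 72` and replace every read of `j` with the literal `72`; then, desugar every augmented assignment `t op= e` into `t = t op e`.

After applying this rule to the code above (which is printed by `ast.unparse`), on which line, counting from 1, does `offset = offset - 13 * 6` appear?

Transformed code:
offset = out + 72
if d < 6 >= out:
    out = out - (24 < d)
    offset = offset - (15 + 37)
out = 31 % 72
d = offset
if d <= offset > out:
    out = 33
    d = d - offset[offset]
out = 38 % 72
offset = 37 // 72
emit(offset)
log(offset)
offset = offset - 13 * 6

14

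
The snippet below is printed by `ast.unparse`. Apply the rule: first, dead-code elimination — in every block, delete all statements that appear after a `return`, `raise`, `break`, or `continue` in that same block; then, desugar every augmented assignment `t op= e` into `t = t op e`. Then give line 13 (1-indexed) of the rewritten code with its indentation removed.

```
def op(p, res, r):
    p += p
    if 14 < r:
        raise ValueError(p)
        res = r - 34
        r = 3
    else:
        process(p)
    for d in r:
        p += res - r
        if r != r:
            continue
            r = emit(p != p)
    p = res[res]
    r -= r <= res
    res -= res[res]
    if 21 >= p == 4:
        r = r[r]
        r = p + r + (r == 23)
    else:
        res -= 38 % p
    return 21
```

res = res - res[res]

Transformed code:
def op(p, res, r):
    p = p + p
    if 14 < r:
        raise ValueError(p)
    else:
        process(p)
    for d in r:
        p = p + (res - r)
        if r != r:
            continue
    p = res[res]
    r = r - (r <= res)
    res = res - res[res]
    if 21 >= p == 4:
        r = r[r]
        r = p + r + (r == 23)
    else:
        res = res - 38 % p
    return 21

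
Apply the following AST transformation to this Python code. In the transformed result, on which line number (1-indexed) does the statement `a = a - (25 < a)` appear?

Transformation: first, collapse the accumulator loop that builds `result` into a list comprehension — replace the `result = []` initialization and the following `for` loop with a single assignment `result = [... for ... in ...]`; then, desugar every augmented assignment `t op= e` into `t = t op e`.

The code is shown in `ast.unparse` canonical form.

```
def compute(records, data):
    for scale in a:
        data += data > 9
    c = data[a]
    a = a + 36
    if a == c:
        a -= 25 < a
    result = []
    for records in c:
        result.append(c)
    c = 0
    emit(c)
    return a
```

Transformed code:
def compute(records, data):
    for scale in a:
        data = data + (data > 9)
    c = data[a]
    a = a + 36
    if a == c:
        a = a - (25 < a)
    result = [c for records in c]
    c = 0
    emit(c)
    return a

7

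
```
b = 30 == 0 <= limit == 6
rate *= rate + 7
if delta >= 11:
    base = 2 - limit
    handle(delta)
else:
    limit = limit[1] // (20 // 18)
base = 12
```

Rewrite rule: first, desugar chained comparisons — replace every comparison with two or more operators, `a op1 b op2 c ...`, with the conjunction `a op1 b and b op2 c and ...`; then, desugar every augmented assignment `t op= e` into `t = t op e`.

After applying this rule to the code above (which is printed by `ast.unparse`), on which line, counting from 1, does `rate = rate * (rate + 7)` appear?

Transformed code:
b = 30 == 0 and 0 <= limit and (limit == 6)
rate = rate * (rate + 7)
if delta >= 11:
    base = 2 - limit
    handle(delta)
else:
    limit = limit[1] // (20 // 18)
base = 12

2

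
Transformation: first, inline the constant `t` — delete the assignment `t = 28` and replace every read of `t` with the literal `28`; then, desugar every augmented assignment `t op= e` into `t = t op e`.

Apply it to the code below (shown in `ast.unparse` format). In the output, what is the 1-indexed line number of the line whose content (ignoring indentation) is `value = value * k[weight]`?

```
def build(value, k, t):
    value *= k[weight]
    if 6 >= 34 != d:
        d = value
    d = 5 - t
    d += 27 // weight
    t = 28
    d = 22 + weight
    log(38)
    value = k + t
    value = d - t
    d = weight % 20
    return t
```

2

Transformed code:
def build(value, k, t):
    value = value * k[weight]
    if 6 >= 34 != d:
        d = value
    d = 5 - 28
    d = d + 27 // weight
    d = 22 + weight
    log(38)
    value = k + 28
    value = d - 28
    d = weight % 20
    return 28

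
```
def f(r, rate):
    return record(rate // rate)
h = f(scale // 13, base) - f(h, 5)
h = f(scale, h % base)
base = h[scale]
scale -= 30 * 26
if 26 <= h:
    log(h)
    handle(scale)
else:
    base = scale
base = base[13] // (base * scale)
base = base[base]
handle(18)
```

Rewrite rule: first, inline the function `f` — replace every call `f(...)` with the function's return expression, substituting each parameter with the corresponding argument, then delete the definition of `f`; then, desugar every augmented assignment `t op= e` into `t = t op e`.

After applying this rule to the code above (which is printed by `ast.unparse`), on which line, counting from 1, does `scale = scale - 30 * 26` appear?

Transformed code:
h = record(base // base) - record(5 // 5)
h = record(h % base // (h % base))
base = h[scale]
scale = scale - 30 * 26
if 26 <= h:
    log(h)
    handle(scale)
else:
    base = scale
base = base[13] // (base * scale)
base = base[base]
handle(18)

4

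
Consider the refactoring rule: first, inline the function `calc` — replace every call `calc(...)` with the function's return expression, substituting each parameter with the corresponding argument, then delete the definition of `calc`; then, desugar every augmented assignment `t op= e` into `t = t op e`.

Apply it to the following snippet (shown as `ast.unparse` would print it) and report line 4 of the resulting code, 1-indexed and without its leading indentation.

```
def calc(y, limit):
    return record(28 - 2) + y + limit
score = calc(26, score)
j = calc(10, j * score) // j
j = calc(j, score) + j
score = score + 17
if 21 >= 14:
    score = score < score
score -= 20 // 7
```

Transformed code:
score = record(28 - 2) + 26 + score
j = (record(28 - 2) + 10 + j * score) // j
j = record(28 - 2) + j + score + j
score = score + 17
if 21 >= 14:
    score = score < score
score = score - 20 // 7

score = score + 17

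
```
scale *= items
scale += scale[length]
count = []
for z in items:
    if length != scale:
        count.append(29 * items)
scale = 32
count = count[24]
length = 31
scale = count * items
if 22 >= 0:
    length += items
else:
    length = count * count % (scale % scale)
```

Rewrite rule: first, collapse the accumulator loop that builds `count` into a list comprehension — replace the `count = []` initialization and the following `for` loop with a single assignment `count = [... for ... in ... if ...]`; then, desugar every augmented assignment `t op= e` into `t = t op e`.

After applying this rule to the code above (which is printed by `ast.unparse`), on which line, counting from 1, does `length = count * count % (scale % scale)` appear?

11

Transformed code:
scale = scale * items
scale = scale + scale[length]
count = [29 * items for z in items if length != scale]
scale = 32
count = count[24]
length = 31
scale = count * items
if 22 >= 0:
    length = length + items
else:
    length = count * count % (scale % scale)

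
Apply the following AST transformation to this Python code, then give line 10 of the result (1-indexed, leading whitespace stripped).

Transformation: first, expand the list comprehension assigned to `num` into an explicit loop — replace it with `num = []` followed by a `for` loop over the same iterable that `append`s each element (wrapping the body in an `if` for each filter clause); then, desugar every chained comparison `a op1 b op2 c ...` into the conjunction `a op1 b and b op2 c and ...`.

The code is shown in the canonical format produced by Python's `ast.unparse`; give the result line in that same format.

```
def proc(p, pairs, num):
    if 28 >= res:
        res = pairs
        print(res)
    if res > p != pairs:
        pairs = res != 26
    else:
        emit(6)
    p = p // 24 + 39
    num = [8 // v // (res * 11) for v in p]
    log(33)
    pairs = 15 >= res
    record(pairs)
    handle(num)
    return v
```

Transformed code:
def proc(p, pairs, num):
    if 28 >= res:
        res = pairs
        print(res)
    if res > p and p != pairs:
        pairs = res != 26
    else:
        emit(6)
    p = p // 24 + 39
    num = []
    for v in p:
        num.append(8 // v // (res * 11))
    log(33)
    pairs = 15 >= res
    record(pairs)
    handle(num)
    return v

num = []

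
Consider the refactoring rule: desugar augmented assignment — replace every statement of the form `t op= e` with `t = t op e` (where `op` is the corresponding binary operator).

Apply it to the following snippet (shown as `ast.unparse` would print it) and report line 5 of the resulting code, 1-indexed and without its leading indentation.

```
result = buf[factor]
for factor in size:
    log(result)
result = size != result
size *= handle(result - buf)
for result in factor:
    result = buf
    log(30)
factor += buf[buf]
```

Transformed code:
result = buf[factor]
for factor in size:
    log(result)
result = size != result
size = size * handle(result - buf)
for result in factor:
    result = buf
    log(30)
factor = factor + buf[buf]

size = size * handle(result - buf)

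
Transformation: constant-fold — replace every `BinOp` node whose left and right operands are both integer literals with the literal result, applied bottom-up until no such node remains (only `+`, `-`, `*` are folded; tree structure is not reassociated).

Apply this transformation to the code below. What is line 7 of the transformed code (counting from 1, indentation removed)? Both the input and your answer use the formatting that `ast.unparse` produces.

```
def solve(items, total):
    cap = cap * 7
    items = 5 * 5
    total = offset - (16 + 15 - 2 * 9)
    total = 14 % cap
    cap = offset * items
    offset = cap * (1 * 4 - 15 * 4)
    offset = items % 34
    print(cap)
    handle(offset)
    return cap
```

Transformed code:
def solve(items, total):
    cap = cap * 7
    items = 25
    total = offset - 13
    total = 14 % cap
    cap = offset * items
    offset = cap * -56
    offset = items % 34
    print(cap)
    handle(offset)
    return cap

offset = cap * -56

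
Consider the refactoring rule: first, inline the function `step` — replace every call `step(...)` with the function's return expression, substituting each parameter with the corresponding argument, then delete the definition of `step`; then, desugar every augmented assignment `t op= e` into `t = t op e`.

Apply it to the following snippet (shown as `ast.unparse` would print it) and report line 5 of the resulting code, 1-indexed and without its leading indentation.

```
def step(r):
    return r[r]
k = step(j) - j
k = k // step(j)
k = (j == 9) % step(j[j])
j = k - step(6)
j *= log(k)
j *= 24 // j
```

Transformed code:
k = j[j] - j
k = k // j[j]
k = (j == 9) % j[j][j[j]]
j = k - 6[6]
j = j * log(k)
j = j * (24 // j)

j = j * log(k)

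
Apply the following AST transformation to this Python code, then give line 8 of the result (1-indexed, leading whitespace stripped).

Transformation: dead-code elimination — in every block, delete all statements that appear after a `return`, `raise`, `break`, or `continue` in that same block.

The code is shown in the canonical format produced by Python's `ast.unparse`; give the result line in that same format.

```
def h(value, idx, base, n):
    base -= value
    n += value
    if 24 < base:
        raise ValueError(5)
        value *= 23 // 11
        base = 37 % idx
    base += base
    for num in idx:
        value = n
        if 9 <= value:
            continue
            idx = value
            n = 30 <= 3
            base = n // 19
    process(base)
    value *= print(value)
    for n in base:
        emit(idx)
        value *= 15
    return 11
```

value = n

Transformed code:
def h(value, idx, base, n):
    base -= value
    n += value
    if 24 < base:
        raise ValueError(5)
    base += base
    for num in idx:
        value = n
        if 9 <= value:
            continue
    process(base)
    value *= print(value)
    for n in base:
        emit(idx)
        value *= 15
    return 11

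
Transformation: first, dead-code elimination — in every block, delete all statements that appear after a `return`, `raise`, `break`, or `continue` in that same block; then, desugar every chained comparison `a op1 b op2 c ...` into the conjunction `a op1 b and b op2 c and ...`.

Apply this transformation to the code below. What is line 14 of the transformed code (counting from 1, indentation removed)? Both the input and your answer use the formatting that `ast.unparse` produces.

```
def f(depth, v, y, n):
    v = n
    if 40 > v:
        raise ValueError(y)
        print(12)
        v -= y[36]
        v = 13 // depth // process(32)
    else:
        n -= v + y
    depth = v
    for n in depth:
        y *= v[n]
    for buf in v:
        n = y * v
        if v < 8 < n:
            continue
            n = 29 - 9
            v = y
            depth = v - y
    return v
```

Transformed code:
def f(depth, v, y, n):
    v = n
    if 40 > v:
        raise ValueError(y)
    else:
        n -= v + y
    depth = v
    for n in depth:
        y *= v[n]
    for buf in v:
        n = y * v
        if v < 8 and 8 < n:
            continue
    return v

return v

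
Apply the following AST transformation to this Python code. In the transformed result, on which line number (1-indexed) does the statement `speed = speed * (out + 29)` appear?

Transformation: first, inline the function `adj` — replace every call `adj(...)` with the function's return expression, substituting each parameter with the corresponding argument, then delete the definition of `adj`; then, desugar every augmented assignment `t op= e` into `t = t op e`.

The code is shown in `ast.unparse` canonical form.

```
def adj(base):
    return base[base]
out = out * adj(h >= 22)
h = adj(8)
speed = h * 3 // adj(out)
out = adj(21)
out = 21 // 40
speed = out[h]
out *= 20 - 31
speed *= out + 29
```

Transformed code:
out = out * (h >= 22)[h >= 22]
h = 8[8]
speed = h * 3 // out[out]
out = 21[21]
out = 21 // 40
speed = out[h]
out = out * (20 - 31)
speed = speed * (out + 29)

8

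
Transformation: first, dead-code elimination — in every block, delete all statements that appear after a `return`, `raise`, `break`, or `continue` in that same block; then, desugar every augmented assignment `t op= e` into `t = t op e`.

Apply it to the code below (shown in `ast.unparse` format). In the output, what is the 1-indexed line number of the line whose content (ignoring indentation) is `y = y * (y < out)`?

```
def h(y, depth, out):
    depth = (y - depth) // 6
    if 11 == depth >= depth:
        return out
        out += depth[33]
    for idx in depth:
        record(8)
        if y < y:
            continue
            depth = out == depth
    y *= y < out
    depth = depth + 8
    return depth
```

9

Transformed code:
def h(y, depth, out):
    depth = (y - depth) // 6
    if 11 == depth >= depth:
        return out
    for idx in depth:
        record(8)
        if y < y:
            continue
    y = y * (y < out)
    depth = depth + 8
    return depth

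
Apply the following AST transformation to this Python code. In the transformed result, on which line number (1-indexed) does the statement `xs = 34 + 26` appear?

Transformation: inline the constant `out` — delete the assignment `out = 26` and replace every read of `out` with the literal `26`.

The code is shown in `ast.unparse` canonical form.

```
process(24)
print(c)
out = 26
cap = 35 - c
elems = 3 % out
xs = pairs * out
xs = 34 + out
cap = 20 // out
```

6

Transformed code:
process(24)
print(c)
cap = 35 - c
elems = 3 % 26
xs = pairs * 26
xs = 34 + 26
cap = 20 // 26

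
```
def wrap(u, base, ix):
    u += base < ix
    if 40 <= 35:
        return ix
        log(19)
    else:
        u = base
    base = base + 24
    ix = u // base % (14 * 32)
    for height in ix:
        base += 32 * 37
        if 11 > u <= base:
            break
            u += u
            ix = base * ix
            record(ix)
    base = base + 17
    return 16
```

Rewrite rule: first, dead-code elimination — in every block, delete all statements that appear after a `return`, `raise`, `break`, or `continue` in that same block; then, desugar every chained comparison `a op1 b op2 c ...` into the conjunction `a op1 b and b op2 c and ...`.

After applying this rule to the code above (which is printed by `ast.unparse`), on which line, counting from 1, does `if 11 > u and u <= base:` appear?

11

Transformed code:
def wrap(u, base, ix):
    u += base < ix
    if 40 <= 35:
        return ix
    else:
        u = base
    base = base + 24
    ix = u // base % (14 * 32)
    for height in ix:
        base += 32 * 37
        if 11 > u and u <= base:
            break
    base = base + 17
    return 16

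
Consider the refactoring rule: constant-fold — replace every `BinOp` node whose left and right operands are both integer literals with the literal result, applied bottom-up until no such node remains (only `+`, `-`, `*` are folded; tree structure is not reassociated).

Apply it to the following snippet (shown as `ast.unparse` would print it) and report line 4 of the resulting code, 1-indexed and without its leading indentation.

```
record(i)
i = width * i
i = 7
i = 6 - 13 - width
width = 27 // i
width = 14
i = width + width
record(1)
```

i = -7 - width

Transformed code:
record(i)
i = width * i
i = 7
i = -7 - width
width = 27 // i
width = 14
i = width + width
record(1)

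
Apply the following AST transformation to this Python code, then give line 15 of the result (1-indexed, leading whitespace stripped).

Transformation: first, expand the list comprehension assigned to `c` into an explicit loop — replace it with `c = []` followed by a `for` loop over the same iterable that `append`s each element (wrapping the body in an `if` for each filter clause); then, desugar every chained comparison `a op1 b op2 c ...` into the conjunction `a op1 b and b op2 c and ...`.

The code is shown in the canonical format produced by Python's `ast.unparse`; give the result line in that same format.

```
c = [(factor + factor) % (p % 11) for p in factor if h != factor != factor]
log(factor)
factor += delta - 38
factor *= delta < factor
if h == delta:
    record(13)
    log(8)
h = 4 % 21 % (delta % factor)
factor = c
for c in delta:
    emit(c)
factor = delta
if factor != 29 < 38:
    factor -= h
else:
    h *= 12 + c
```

factor = delta

Transformed code:
c = []
for p in factor:
    if h != factor and factor != factor:
        c.append((factor + factor) % (p % 11))
log(factor)
factor += delta - 38
factor *= delta < factor
if h == delta:
    record(13)
    log(8)
h = 4 % 21 % (delta % factor)
factor = c
for c in delta:
    emit(c)
factor = delta
if factor != 29 and 29 < 38:
    factor -= h
else:
    h *= 12 + c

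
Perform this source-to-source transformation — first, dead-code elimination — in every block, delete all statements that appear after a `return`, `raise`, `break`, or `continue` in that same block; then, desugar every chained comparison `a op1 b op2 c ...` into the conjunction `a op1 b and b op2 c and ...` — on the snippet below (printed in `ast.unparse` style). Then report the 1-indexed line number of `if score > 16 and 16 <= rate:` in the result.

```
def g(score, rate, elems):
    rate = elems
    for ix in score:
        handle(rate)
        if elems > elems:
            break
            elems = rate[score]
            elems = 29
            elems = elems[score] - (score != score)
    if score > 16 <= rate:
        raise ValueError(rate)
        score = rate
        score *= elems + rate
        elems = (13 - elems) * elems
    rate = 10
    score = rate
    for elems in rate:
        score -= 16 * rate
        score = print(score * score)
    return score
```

Transformed code:
def g(score, rate, elems):
    rate = elems
    for ix in score:
        handle(rate)
        if elems > elems:
            break
    if score > 16 and 16 <= rate:
        raise ValueError(rate)
    rate = 10
    score = rate
    for elems in rate:
        score -= 16 * rate
        score = print(score * score)
    return score

7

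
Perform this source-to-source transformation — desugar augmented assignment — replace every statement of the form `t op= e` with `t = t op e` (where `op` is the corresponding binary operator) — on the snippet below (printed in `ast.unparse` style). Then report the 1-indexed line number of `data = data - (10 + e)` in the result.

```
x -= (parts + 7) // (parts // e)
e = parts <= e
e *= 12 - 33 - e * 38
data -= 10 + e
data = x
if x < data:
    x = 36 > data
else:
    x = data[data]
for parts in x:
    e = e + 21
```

Transformed code:
x = x - (parts + 7) // (parts // e)
e = parts <= e
e = e * (12 - 33 - e * 38)
data = data - (10 + e)
data = x
if x < data:
    x = 36 > data
else:
    x = data[data]
for parts in x:
    e = e + 21

4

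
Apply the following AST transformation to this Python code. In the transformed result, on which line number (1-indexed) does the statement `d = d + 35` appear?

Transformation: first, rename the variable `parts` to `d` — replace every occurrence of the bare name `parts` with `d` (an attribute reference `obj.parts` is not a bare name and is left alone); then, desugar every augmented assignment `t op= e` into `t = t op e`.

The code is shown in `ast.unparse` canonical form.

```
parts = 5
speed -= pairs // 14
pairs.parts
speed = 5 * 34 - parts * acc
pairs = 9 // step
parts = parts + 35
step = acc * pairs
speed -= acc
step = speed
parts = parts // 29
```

Transformed code:
d = 5
speed = speed - pairs // 14
pairs.parts
speed = 5 * 34 - d * acc
pairs = 9 // step
d = d + 35
step = acc * pairs
speed = speed - acc
step = speed
d = d // 29

6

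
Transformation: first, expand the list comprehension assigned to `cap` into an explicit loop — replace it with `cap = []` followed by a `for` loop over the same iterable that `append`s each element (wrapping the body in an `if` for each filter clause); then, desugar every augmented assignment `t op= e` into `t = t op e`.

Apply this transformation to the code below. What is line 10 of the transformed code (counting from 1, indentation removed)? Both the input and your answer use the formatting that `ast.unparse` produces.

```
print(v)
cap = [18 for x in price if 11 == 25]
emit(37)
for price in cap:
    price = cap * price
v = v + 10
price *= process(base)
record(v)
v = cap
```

price = price * process(base)

Transformed code:
print(v)
cap = []
for x in price:
    if 11 == 25:
        cap.append(18)
emit(37)
for price in cap:
    price = cap * price
v = v + 10
price = price * process(base)
record(v)
v = cap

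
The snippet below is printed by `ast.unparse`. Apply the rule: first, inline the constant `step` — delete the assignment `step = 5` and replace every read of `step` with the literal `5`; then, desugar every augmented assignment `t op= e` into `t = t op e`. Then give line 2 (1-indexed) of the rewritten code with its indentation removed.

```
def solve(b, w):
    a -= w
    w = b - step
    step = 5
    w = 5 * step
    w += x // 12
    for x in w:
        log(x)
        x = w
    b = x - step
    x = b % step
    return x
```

Transformed code:
def solve(b, w):
    a = a - w
    w = b - 5
    w = 5 * 5
    w = w + x // 12
    for x in w:
        log(x)
        x = w
    b = x - 5
    x = b % 5
    return x

a = a - w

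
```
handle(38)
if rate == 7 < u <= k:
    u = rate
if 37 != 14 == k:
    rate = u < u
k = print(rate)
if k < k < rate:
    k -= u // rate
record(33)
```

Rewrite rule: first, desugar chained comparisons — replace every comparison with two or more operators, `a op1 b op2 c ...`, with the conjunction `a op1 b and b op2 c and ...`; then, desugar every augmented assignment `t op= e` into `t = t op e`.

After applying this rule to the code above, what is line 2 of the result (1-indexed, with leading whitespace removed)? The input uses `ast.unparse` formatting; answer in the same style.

if rate == 7 and 7 < u and (u <= k):

Transformed code:
handle(38)
if rate == 7 and 7 < u and (u <= k):
    u = rate
if 37 != 14 and 14 == k:
    rate = u < u
k = print(rate)
if k < k and k < rate:
    k = k - u // rate
record(33)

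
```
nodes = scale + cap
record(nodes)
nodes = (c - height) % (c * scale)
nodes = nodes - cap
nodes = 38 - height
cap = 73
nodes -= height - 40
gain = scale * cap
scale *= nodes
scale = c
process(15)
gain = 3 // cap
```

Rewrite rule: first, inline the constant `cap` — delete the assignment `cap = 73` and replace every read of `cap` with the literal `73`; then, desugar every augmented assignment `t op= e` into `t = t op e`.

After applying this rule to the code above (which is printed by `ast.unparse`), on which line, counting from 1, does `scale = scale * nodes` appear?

Transformed code:
nodes = scale + 73
record(nodes)
nodes = (c - height) % (c * scale)
nodes = nodes - 73
nodes = 38 - height
nodes = nodes - (height - 40)
gain = scale * 73
scale = scale * nodes
scale = c
process(15)
gain = 3 // 73

8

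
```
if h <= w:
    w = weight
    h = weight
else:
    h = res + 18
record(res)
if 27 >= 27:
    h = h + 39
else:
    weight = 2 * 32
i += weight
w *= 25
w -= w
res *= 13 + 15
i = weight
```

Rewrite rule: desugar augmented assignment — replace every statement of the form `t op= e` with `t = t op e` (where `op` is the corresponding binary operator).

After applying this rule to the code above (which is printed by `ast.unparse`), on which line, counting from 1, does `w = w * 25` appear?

Transformed code:
if h <= w:
    w = weight
    h = weight
else:
    h = res + 18
record(res)
if 27 >= 27:
    h = h + 39
else:
    weight = 2 * 32
i = i + weight
w = w * 25
w = w - w
res = res * (13 + 15)
i = weight

12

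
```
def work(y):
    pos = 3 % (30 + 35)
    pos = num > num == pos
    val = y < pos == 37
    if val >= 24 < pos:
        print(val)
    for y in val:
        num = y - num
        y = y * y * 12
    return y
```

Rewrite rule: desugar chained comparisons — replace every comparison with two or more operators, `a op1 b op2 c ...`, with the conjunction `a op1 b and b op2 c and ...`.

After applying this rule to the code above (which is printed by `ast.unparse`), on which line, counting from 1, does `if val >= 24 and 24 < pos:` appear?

5

Transformed code:
def work(y):
    pos = 3 % (30 + 35)
    pos = num > num and num == pos
    val = y < pos and pos == 37
    if val >= 24 and 24 < pos:
        print(val)
    for y in val:
        num = y - num
        y = y * y * 12
    return y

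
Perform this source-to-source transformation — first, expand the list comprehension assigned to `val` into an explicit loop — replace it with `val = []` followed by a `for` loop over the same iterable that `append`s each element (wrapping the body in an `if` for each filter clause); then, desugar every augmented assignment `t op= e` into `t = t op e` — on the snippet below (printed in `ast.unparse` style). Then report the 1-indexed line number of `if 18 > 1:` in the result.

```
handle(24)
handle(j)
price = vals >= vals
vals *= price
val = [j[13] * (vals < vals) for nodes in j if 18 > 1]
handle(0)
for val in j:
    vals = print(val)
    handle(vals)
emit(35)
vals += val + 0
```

7

Transformed code:
handle(24)
handle(j)
price = vals >= vals
vals = vals * price
val = []
for nodes in j:
    if 18 > 1:
        val.append(j[13] * (vals < vals))
handle(0)
for val in j:
    vals = print(val)
    handle(vals)
emit(35)
vals = vals + (val + 0)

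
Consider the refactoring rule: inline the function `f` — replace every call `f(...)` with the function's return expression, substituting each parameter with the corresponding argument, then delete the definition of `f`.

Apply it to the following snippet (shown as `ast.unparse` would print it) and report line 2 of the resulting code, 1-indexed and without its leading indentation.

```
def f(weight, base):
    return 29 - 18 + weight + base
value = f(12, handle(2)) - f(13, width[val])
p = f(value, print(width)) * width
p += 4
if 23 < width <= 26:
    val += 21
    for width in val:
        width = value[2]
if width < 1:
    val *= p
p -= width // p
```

Transformed code:
value = 29 - 18 + 12 + handle(2) - (29 - 18 + 13 + width[val])
p = (29 - 18 + value + print(width)) * width
p += 4
if 23 < width <= 26:
    val += 21
    for width in val:
        width = value[2]
if width < 1:
    val *= p
p -= width // p

p = (29 - 18 + value + print(width)) * width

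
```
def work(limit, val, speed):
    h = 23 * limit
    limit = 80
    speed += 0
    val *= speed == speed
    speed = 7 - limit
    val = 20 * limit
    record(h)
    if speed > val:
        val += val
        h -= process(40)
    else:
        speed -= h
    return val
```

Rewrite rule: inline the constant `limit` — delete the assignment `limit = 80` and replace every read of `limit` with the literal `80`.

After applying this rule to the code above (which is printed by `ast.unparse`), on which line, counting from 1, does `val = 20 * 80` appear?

Transformed code:
def work(limit, val, speed):
    h = 23 * 80
    speed += 0
    val *= speed == speed
    speed = 7 - 80
    val = 20 * 80
    record(h)
    if speed > val:
        val += val
        h -= process(40)
    else:
        speed -= h
    return val

6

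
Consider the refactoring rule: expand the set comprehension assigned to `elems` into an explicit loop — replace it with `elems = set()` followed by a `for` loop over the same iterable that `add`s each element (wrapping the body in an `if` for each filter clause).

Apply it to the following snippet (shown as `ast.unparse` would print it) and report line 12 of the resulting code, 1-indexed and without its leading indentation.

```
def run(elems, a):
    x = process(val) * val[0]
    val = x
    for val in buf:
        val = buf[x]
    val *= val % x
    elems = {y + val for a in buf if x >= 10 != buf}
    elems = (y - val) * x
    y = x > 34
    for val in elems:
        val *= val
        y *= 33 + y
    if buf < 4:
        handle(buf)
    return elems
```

Transformed code:
def run(elems, a):
    x = process(val) * val[0]
    val = x
    for val in buf:
        val = buf[x]
    val *= val % x
    elems = set()
    for a in buf:
        if x >= 10 != buf:
            elems.add(y + val)
    elems = (y - val) * x
    y = x > 34
    for val in elems:
        val *= val
        y *= 33 + y
    if buf < 4:
        handle(buf)
    return elems

y = x > 34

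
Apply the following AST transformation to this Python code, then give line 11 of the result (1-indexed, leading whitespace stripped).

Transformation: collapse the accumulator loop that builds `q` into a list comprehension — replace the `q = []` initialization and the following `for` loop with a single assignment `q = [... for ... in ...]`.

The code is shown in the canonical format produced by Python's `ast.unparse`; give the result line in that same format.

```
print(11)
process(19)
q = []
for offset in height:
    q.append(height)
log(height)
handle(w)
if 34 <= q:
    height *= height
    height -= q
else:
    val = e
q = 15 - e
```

q = 15 - e

Transformed code:
print(11)
process(19)
q = [height for offset in height]
log(height)
handle(w)
if 34 <= q:
    height *= height
    height -= q
else:
    val = e
q = 15 - e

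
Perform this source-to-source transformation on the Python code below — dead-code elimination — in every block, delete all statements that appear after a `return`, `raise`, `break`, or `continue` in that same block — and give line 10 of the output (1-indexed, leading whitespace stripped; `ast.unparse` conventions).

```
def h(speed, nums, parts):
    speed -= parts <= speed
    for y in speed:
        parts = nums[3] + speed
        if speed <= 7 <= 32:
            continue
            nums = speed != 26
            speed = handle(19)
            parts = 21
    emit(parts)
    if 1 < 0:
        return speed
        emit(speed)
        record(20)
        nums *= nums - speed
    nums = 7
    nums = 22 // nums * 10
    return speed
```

Transformed code:
def h(speed, nums, parts):
    speed -= parts <= speed
    for y in speed:
        parts = nums[3] + speed
        if speed <= 7 <= 32:
            continue
    emit(parts)
    if 1 < 0:
        return speed
    nums = 7
    nums = 22 // nums * 10
    return speed

nums = 7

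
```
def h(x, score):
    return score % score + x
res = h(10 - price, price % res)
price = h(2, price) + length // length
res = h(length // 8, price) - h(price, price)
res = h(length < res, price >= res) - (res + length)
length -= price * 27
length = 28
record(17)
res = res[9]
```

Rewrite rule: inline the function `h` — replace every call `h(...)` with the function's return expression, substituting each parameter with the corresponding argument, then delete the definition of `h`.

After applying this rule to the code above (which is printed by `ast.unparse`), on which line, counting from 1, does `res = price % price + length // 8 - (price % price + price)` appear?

Transformed code:
res = price % res % (price % res) + (10 - price)
price = price % price + 2 + length // length
res = price % price + length // 8 - (price % price + price)
res = (price >= res) % (price >= res) + (length < res) - (res + length)
length -= price * 27
length = 28
record(17)
res = res[9]

3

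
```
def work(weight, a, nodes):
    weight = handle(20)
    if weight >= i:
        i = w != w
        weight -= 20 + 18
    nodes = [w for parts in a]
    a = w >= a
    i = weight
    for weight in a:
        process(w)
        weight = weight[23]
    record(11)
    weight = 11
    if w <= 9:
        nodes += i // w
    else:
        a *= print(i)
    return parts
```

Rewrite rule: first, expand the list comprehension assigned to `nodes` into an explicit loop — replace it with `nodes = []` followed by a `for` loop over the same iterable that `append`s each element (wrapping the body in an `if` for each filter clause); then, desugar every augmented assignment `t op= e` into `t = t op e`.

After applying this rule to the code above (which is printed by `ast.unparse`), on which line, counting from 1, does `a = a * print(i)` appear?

19

Transformed code:
def work(weight, a, nodes):
    weight = handle(20)
    if weight >= i:
        i = w != w
        weight = weight - (20 + 18)
    nodes = []
    for parts in a:
        nodes.append(w)
    a = w >= a
    i = weight
    for weight in a:
        process(w)
        weight = weight[23]
    record(11)
    weight = 11
    if w <= 9:
        nodes = nodes + i // w
    else:
        a = a * print(i)
    return parts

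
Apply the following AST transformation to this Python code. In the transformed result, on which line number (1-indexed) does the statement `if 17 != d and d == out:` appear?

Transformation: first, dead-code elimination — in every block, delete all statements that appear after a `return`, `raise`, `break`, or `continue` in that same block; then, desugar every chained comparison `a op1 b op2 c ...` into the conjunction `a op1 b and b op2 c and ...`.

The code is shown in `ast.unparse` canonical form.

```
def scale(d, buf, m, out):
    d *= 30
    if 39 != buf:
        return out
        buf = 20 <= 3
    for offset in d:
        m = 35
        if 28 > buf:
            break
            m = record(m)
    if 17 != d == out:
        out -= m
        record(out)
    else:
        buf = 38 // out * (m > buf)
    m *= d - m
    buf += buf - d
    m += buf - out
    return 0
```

Transformed code:
def scale(d, buf, m, out):
    d *= 30
    if 39 != buf:
        return out
    for offset in d:
        m = 35
        if 28 > buf:
            break
    if 17 != d and d == out:
        out -= m
        record(out)
    else:
        buf = 38 // out * (m > buf)
    m *= d - m
    buf += buf - d
    m += buf - out
    return 0

9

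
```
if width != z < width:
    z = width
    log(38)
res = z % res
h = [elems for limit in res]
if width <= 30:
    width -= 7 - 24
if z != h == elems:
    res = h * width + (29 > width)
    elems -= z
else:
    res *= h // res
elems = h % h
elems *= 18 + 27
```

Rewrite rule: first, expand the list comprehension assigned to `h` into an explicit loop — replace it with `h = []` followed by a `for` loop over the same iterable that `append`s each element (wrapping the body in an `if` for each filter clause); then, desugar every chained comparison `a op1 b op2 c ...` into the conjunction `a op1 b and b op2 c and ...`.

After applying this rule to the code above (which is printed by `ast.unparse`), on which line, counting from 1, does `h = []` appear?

5

Transformed code:
if width != z and z < width:
    z = width
    log(38)
res = z % res
h = []
for limit in res:
    h.append(elems)
if width <= 30:
    width -= 7 - 24
if z != h and h == elems:
    res = h * width + (29 > width)
    elems -= z
else:
    res *= h // res
elems = h % h
elems *= 18 + 27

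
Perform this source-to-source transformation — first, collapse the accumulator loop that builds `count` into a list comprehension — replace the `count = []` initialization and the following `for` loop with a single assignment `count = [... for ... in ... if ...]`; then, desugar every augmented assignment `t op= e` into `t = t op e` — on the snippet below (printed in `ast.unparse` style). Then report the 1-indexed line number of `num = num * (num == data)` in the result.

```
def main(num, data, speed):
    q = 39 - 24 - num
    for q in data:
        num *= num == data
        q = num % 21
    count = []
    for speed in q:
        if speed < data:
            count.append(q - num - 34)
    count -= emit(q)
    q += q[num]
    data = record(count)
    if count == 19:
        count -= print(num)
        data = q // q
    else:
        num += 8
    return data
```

4

Transformed code:
def main(num, data, speed):
    q = 39 - 24 - num
    for q in data:
        num = num * (num == data)
        q = num % 21
    count = [q - num - 34 for speed in q if speed < data]
    count = count - emit(q)
    q = q + q[num]
    data = record(count)
    if count == 19:
        count = count - print(num)
        data = q // q
    else:
        num = num + 8
    return data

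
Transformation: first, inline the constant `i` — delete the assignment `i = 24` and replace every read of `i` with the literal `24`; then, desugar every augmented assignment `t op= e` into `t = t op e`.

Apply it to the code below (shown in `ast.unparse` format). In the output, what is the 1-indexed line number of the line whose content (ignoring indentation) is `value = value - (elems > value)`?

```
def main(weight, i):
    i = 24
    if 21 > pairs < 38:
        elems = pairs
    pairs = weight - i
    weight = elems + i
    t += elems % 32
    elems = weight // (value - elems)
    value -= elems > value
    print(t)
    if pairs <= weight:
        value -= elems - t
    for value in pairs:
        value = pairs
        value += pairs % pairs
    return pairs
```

Transformed code:
def main(weight, i):
    if 21 > pairs < 38:
        elems = pairs
    pairs = weight - 24
    weight = elems + 24
    t = t + elems % 32
    elems = weight // (value - elems)
    value = value - (elems > value)
    print(t)
    if pairs <= weight:
        value = value - (elems - t)
    for value in pairs:
        value = pairs
        value = value + pairs % pairs
    return pairs

8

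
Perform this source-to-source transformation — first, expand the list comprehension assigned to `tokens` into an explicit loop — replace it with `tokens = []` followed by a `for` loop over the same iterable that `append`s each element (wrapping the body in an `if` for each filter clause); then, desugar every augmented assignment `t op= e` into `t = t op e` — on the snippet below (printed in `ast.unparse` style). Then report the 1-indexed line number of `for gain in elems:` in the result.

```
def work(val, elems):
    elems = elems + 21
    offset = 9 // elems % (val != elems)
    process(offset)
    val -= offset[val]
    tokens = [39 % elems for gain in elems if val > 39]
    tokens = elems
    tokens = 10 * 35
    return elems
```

7

Transformed code:
def work(val, elems):
    elems = elems + 21
    offset = 9 // elems % (val != elems)
    process(offset)
    val = val - offset[val]
    tokens = []
    for gain in elems:
        if val > 39:
            tokens.append(39 % elems)
    tokens = elems
    tokens = 10 * 35
    return elems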